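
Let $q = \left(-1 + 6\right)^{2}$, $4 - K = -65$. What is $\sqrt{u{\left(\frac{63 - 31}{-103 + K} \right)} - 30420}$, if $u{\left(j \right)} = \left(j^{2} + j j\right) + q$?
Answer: $\frac{i \sqrt{8783643}}{17} \approx 174.34 i$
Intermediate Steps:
$K = 69$ ($K = 4 - -65 = 4 + 65 = 69$)
$q = 25$ ($q = 5^{2} = 25$)
$u{\left(j \right)} = 25 + 2 j^{2}$ ($u{\left(j \right)} = \left(j^{2} + j j\right) + 25 = \left(j^{2} + j^{2}\right) + 25 = 2 j^{2} + 25 = 25 + 2 j^{2}$)
$\sqrt{u{\left(\frac{63 - 31}{-103 + K} \right)} - 30420} = \sqrt{\left(25 + 2 \left(\frac{63 - 31}{-103 + 69}\right)^{2}\right) - 30420} = \sqrt{\left(25 + 2 \left(\frac{32}{-34}\right)^{2}\right) - 30420} = \sqrt{\left(25 + 2 \left(32 \left(- \frac{1}{34}\right)\right)^{2}\right) - 30420} = \sqrt{\left(25 + 2 \left(- \frac{16}{17}\right)^{2}\right) - 30420} = \sqrt{\left(25 + 2 \cdot \frac{256}{289}\right) - 30420} = \sqrt{\left(25 + \frac{512}{289}\right) - 30420} = \sqrt{\frac{7737}{289} - 30420} = \sqrt{- \frac{8783643}{289}} = \frac{i \sqrt{8783643}}{17}$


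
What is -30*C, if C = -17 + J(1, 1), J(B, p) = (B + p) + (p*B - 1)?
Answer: 450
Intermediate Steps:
J(B, p) = -1 + B + p + B*p (J(B, p) = (B + p) + (B*p - 1) = (B + p) + (-1 + B*p) = -1 + B + p + B*p)
C = -15 (C = -17 + (-1 + 1 + 1 + 1*1) = -17 + (-1 + 1 + 1 + 1) = -17 + 2 = -15)
-30*C = -30*(-15) = 450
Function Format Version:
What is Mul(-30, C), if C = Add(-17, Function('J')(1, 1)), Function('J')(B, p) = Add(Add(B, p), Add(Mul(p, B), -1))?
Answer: 450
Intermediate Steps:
Function('J')(B, p) = Add(-1, B, p, Mul(B, p)) (Function('J')(B, p) = Add(Add(B, p), Add(Mul(B, p), -1)) = Add(Add(B, p), Add(-1, Mul(B, p))) = Add(-1, B, p, Mul(B, p)))
C = -15 (C = Add(-17, Add(-1, 1, 1, Mul(1, 1))) = Add(-17, Add(-1, 1, 1, 1)) = Add(-17, 2) = -15)
Mul(-30, C) = Mul(-30, -15) = 450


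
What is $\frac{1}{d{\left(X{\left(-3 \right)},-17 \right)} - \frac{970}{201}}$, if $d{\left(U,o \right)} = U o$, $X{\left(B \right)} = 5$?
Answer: $- \frac{201}{18055} \approx -0.011133$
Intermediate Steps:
$\frac{1}{d{\left(X{\left(-3 \right)},-17 \right)} - \frac{970}{201}} = \frac{1}{5 \left(-17\right) - \frac{970}{201}} = \frac{1}{-85 - \frac{970}{201}} = \frac{1}{- \frac{18055}{201}} = - \frac{201}{18055}$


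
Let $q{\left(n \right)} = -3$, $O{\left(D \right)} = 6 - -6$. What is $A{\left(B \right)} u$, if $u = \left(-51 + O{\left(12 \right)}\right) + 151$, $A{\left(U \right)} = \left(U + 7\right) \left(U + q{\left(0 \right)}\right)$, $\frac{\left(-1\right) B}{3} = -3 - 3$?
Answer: $42000$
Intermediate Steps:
$O{\left(D \right)} = 12$ ($O{\left(D \right)} = 6 + 6 = 12$)
$B = 18$ ($B = - 3 \left(-3 - 3\right) = \left(-3\right) \left(-6\right) = 18$)
$A{\left(U \right)} = \left(-3 + U\right) \left(7 + U\right)$ ($A{\left(U \right)} = \left(U + 7\right) \left(U - 3\right) = \left(7 + U\right) \left(-3 + U\right) = \left(-3 + U\right) \left(7 + U\right)$)
$u = 112$ ($u = \left(-51 + 12\right) + 151 = -39 + 151 = 112$)
$A{\left(B \right)} u = \left(-21 + 18^{2} + 4 \cdot 18\right) 112 = \left(-21 + 324 + 72\right) 112 = 375 \cdot 112 = 42000$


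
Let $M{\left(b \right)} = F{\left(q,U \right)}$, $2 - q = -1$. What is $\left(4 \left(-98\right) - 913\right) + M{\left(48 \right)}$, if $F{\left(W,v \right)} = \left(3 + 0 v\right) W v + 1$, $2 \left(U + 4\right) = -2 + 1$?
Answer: $- \frac{2689}{2} \approx -1344.5$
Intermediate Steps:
$q = 3$ ($q = 2 - -1 = 2 + 1 = 3$)
$U = - \frac{9}{2}$ ($U = -4 + \frac{-2 + 1}{2} = -4 + \frac{1}{2} \left(-1\right) = -4 - \frac{1}{2} = - \frac{9}{2} \approx -4.5$)
$F{\left(W,v \right)} = 1 + 3 W v$ ($F{\left(W,v \right)} = \left(3 + 0\right) W v + 1 = 3 W v + 1 = 1 + 3 W v$)
$M{\left(b \right)} = - \frac{79}{2}$ ($M{\left(b \right)} = 1 + 3 \cdot 3 \left(- \frac{9}{2}\right) = 1 - \frac{81}{2} = - \frac{79}{2}$)
$\left(4 \left(-98\right) - 913\right) + M{\left(48 \right)} = \left(4 \left(-98\right) - 913\right) - \frac{79}{2} = \left(-392 - 913\right) - \frac{79}{2} = -1305 - \frac{79}{2} = - \frac{2689}{2}$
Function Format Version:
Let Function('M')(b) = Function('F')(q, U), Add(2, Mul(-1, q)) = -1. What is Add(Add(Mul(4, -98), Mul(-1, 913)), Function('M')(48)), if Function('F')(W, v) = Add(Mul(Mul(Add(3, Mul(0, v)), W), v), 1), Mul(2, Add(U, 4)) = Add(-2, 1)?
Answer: Rational(-2689, 2) ≈ -1344.5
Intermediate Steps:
q = 3 (q = Add(2, Mul(-1, -1)) = Add(2, 1) = 3)
U = Rational(-9, 2) (U = Add(-4, Mul(Rational(1, 2), Add(-2, 1))) = Add(-4, Mul(Rational(1, 2), -1)) = Add(-4, Rational(-1, 2)) = Rational(-9, 2) ≈ -4.5000)
Function('F')(W, v) = Add(1, Mul(3, W, v)) (Function('F')(W, v) = Add(Mul(Mul(Add(3, 0), W), v), 1) = Add(Mul(Mul(3, W), v), 1) = Add(Mul(3, W, v), 1) = Add(1, Mul(3, W, v)))
Function('M')(b) = Rational(-79, 2) (Function('M')(b) = Add(1, Mul(3, 3, Rational(-9, 2))) = Add(1, Rational(-81, 2)) = Rational(-79, 2))
Add(Add(Mul(4, -98), Mul(-1, 913)), Function('M')(48)) = Add(Add(Mul(4, -98), Mul(-1, 913)), Rational(-79, 2)) = Add(Add(-392, -913), Rational(-79, 2)) = Add(-1305, Rational(-79, 2)) = Rational(-2689, 2)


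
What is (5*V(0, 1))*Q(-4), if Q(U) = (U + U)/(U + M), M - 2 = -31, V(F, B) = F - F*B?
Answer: 0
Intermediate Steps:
V(F, B) = F - B*F
M = -29 (M = 2 - 31 = -29)
Q(U) = 2*U/(-29 + U) (Q(U) = (U + U)/(U - 29) = (2*U)/(-29 + U) = 2*U/(-29 + U))
(5*V(0, 1))*Q(-4) = (5*(0*(1 - 1*1)))*(2*(-4)/(-29 - 4)) = (5*(0*(1 - 1)))*(2*(-4)/(-33)) = (5*(0*0))*(2*(-4)*(-1/33)) = (5*0)*(8/33) = 0*(8/33) = 0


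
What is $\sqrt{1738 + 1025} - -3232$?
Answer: $3232 + 3 \sqrt{307} \approx 3284.6$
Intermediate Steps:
$\sqrt{1738 + 1025} - -3232 = \sqrt{2763} + 3232 = 3 \sqrt{307} + 3232 = 3232 + 3 \sqrt{307}$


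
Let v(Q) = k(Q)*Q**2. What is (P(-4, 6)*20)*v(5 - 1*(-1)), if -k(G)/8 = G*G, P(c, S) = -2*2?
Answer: 829440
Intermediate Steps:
P(c, S) = -4
k(G) = -8*G**2 (k(G) = -8*G*G = -8*G**2)
v(Q) = -8*Q**4 (v(Q) = (-8*Q**2)*Q**2 = -8*Q**4)
(P(-4, 6)*20)*v(5 - 1*(-1)) = (-4*20)*(-8*(5 - 1*(-1))**4) = -(-640)*(5 + 1)**4 = -(-640)*6**4 = -(-640)*1296 = -80*(-10368) = 829440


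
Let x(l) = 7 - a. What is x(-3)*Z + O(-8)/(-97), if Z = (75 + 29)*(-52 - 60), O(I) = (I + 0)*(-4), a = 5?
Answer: -2259744/97 ≈ -23296.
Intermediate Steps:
O(I) = -4*I (O(I) = I*(-4) = -4*I)
x(l) = 2 (x(l) = 7 - 1*5 = 7 - 5 = 2)
Z = -11648 (Z = 104*(-112) = -11648)
x(-3)*Z + O(-8)/(-97) = 2*(-11648) - 4*(-8)/(-97) = -23296 + 32*(-1/97) = -23296 - 32/97 = -2259744/97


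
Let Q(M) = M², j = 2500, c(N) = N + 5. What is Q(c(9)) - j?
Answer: -2304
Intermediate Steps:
c(N) = 5 + N
Q(c(9)) - j = (5 + 9)² - 1*2500 = 14² - 2500 = 196 - 2500 = -2304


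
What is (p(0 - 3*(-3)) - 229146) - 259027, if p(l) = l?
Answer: -488164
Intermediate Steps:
(p(0 - 3*(-3)) - 229146) - 259027 = ((0 - 3*(-3)) - 229146) - 259027 = ((0 + 9) - 229146) - 259027 = (9 - 229146) - 259027 = -229137 - 259027 = -488164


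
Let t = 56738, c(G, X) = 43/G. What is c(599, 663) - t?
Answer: -33986019/599 ≈ -56738.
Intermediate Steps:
c(599, 663) - t = 43/599 - 1*56738 = 43*(1/599) - 56738 = 43/599 - 56738 = -33986019/599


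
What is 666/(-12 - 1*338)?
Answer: -333/175 ≈ -1.9029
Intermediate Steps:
666/(-12 - 1*338) = 666/(-12 - 338) = 666/(-350) = 666*(-1/350) = -333/175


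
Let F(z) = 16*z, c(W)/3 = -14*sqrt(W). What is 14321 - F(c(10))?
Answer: 14321 + 672*sqrt(10) ≈ 16446.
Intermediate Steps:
c(W) = -42*sqrt(W) (c(W) = 3*(-14*sqrt(W)) = -42*sqrt(W))
14321 - F(c(10)) = 14321 - 16*(-42*sqrt(10)) = 14321 - (-672)*sqrt(10) = 14321 + 672*sqrt(10)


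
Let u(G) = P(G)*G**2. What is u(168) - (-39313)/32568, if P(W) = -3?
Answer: -2757558383/32568 ≈ -84671.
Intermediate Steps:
u(G) = -3*G**2
u(168) - (-39313)/32568 = -3*168**2 - (-39313)/32568 = -3*28224 - (-39313)/32568 = -84672 - 1*(-39313/32568) = -84672 + 39313/32568 = -2757558383/32568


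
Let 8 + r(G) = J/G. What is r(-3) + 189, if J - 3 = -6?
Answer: 182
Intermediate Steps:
J = -3 (J = 3 - 6 = -3)
r(G) = -8 - 3/G
r(-3) + 189 = (-8 - 3/(-3)) + 189 = (-8 - 3*(-⅓)) + 189 = (-8 + 1) + 189 = -7 + 189 = 182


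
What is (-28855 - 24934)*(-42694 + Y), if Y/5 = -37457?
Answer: 12370340431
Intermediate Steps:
Y = -187285 (Y = 5*(-37457) = -187285)
(-28855 - 24934)*(-42694 + Y) = (-28855 - 24934)*(-42694 - 187285) = -53789*(-229979) = 12370340431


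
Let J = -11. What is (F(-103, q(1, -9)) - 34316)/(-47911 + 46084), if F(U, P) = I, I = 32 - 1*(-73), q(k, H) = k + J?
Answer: 34211/1827 ≈ 18.725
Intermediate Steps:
q(k, H) = -11 + k (q(k, H) = k - 11 = -11 + k)
I = 105 (I = 32 + 73 = 105)
F(U, P) = 105
(F(-103, q(1, -9)) - 34316)/(-47911 + 46084) = (105 - 34316)/(-47911 + 46084) = -34211/(-1827) = -34211*(-1/1827) = 34211/1827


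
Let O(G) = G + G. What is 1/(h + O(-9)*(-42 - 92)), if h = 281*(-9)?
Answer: -1/117 ≈ -0.0085470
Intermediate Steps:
O(G) = 2*G
h = -2529
1/(h + O(-9)*(-42 - 92)) = 1/(-2529 + (2*(-9))*(-42 - 92)) = 1/(-2529 - 18*(-134)) = 1/(-2529 + 2412) = 1/(-117) = -1/117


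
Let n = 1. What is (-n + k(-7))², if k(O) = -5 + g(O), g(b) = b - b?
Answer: 36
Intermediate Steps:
g(b) = 0
k(O) = -5 (k(O) = -5 + 0 = -5)
(-n + k(-7))² = (-1*1 - 5)² = (-1 - 5)² = (-6)² = 36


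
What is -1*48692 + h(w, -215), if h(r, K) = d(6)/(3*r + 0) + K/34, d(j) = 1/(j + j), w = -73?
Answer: -2175646319/44676 ≈ -48698.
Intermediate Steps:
d(j) = 1/(2*j)
h(r, K) = K/34 + 1/(36*r) (h(r, K) = ((½)/6)/(3*r + 0) + K/34 = ((½)*(⅙))/((3*r)) + K*(1/34) = (1/(3*r))/12 + K/34 = 1/(36*r) + K/34 = K/34 + 1/(36*r))
-1*48692 + h(w, -215) = -1*48692 + ((1/34)*(-215) + (1/36)/(-73)) = -48692 + (-215/34 + (1/36)*(-1/73)) = -48692 + (-215/34 - 1/2628) = -48692 - 282527/44676 = -2175646319/44676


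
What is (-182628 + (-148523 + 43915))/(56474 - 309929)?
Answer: 287236/253455 ≈ 1.1333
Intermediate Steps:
(-182628 + (-148523 + 43915))/(56474 - 309929) = (-182628 - 104608)/(-253455) = -287236*(-1/253455) = 287236/253455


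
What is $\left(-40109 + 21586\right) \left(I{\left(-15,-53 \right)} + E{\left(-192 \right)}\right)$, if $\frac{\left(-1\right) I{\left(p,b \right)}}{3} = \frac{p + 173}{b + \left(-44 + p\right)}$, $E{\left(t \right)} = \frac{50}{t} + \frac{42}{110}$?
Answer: $- \frac{2980480361}{36960} \approx -80641.0$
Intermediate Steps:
$E{\left(t \right)} = \frac{21}{55} + \frac{50}{t}$ ($E{\left(t \right)} = \frac{50}{t} + 42 \cdot \frac{1}{110} = \frac{50}{t} + \frac{21}{55} = \frac{21}{55} + \frac{50}{t}$)
$I{\left(p,b \right)} = - \frac{3 \left(173 + p\right)}{-44 + b + p}$ ($I{\left(p,b \right)} = - 3 \frac{p + 173}{b + \left(-44 + p\right)} = - 3 \frac{173 + p}{-44 + b + p} = - \frac{3 \left(173 + p\right)}{-44 + b + p}$)
$\left(-40109 + 21586\right) \left(I{\left(-15,-53 \right)} + E{\left(-192 \right)}\right) = \left(-40109 + 21586\right) \left(\frac{3 \left(-173 - -15\right)}{-44 - 53 - 15} + \left(\frac{21}{55} + \frac{50}{-192}\right)\right) = - 18523 \left(\frac{3 \left(-173 + 15\right)}{-112} + \left(\frac{21}{55} + 50 \left(- \frac{1}{192}\right)\right)\right) = - 18523 \left(3 \left(- \frac{1}{112}\right) \left(-158\right) + \left(\frac{21}{55} - \frac{25}{96}\right)\right) = - 18523 \left(\frac{237}{56} + \frac{641}{5280}\right) = \left(-18523\right) \frac{160907}{36960} = - \frac{2980480361}{36960}$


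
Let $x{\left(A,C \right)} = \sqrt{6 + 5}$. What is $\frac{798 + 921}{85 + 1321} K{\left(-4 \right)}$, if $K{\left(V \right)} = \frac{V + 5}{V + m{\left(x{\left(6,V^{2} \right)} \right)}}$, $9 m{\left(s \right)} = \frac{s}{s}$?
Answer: $- \frac{15471}{49210} \approx -0.31439$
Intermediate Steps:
$x{\left(A,C \right)} = \sqrt{11}$
$m{\left(s \right)} = \frac{1}{9}$ ($m{\left(s \right)} = \frac{s \frac{1}{s}}{9} = \frac{1}{9} \cdot 1 = \frac{1}{9}$)
$K{\left(V \right)} = \frac{5 + V}{\frac{1}{9} + V}$ ($K{\left(V \right)} = \frac{V + 5}{V + \frac{1}{9}} = \frac{5 + V}{\frac{1}{9} + V}$)
$\frac{798 + 921}{85 + 1321} K{\left(-4 \right)} = \frac{798 + 921}{85 + 1321} \frac{9 \left(5 - 4\right)}{1 + 9 \left(-4\right)} = \frac{1719}{1406} \cdot 9 \frac{1}{1 - 36} \cdot 1 = 1719 \cdot \frac{1}{1406} \cdot 9 \frac{1}{-35} \cdot 1 = \frac{1719 \cdot 9 \left(- \frac{1}{35}\right) 1}{1406} = \frac{1719}{1406} \left(- \frac{9}{35}\right) = - \frac{15471}{49210}$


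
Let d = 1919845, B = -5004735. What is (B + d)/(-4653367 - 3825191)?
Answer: 1542445/4239279 ≈ 0.36385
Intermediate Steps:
(B + d)/(-4653367 - 3825191) = (-5004735 + 1919845)/(-4653367 - 3825191) = -3084890/(-8478558) = -3084890*(-1/8478558) = 1542445/4239279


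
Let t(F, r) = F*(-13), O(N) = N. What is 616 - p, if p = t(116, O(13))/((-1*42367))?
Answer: 2007428/3259 ≈ 615.96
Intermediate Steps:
t(F, r) = -13*F
p = 116/3259 (p = (-13*116)/((-1*42367)) = -1508/(-42367) = -1508*(-1/42367) = 116/3259 ≈ 0.035594)
616 - p = 616 - 1*116/3259 = 616 - 116/3259 = 2007428/3259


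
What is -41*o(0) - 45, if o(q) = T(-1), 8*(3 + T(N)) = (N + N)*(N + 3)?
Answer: 197/2 ≈ 98.500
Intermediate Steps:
T(N) = -3 + N*(3 + N)/4 (T(N) = -3 + ((N + N)*(N + 3))/8 = -3 + ((2*N)*(3 + N))/8 = -3 + (2*N*(3 + N))/8 = -3 + N*(3 + N)/4)
o(q) = -7/2 (o(q) = -3 + (¼)*(-1)² + (¾)*(-1) = -3 + (¼)*1 - ¾ = -3 + ¼ - ¾ = -7/2)
-41*o(0) - 45 = -41*(-7/2) - 45 = 287/2 - 45 = 197/2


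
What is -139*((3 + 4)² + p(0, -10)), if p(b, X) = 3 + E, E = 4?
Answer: -7784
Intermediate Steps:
p(b, X) = 7 (p(b, X) = 3 + 4 = 7)
-139*((3 + 4)² + p(0, -10)) = -139*((3 + 4)² + 7) = -139*(7² + 7) = -139*(49 + 7) = -139*56 = -7784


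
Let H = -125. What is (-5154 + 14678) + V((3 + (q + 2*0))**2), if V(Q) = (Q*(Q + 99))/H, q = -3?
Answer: 9524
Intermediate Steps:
V(Q) = -Q*(99 + Q)/125 (V(Q) = (Q*(Q + 99))/(-125) = (Q*(99 + Q))*(-1/125) = -Q*(99 + Q)/125)
(-5154 + 14678) + V((3 + (q + 2*0))**2) = (-5154 + 14678) - (3 + (-3 + 2*0))**2*(99 + (3 + (-3 + 2*0))**2)/125 = 9524 - (3 + (-3 + 0))**2*(99 + (3 + (-3 + 0))**2)/125 = 9524 - (3 - 3)**2*(99 + (3 - 3)**2)/125 = 9524 - 1/125*0**2*(99 + 0**2) = 9524 - 1/125*0*(99 + 0) = 9524 - 1/125*0*99 = 9524 + 0 = 9524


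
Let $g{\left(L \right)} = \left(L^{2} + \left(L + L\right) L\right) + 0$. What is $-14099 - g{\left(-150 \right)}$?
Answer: $-81599$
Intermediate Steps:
$g{\left(L \right)} = 3 L^{2}$ ($g{\left(L \right)} = \left(L^{2} + 2 L L\right) + 0 = \left(L^{2} + 2 L^{2}\right) + 0 = 3 L^{2} + 0 = 3 L^{2}$)
$-14099 - g{\left(-150 \right)} = -14099 - 3 \left(-150\right)^{2} = -14099 - 3 \cdot 22500 = -14099 - 67500 = -81599$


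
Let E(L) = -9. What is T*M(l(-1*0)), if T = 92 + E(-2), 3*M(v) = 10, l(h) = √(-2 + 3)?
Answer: 830/3 ≈ 276.67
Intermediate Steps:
l(h) = 1 (l(h) = √1 = 1)
M(v) = 10/3 (M(v) = (⅓)*10 = 10/3)
T = 83 (T = 92 - 9 = 83)
T*M(l(-1*0)) = 83*(10/3) = 830/3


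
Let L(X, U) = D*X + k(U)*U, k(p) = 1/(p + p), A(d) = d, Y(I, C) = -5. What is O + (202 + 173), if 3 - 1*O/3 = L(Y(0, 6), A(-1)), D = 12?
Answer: 1125/2 ≈ 562.50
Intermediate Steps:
k(p) = 1/(2*p)
L(X, U) = 1/2 + 12*X (L(X, U) = 12*X + (1/(2*U))*U = 12*X + 1/2 = 1/2 + 12*X)
O = 375/2 (O = 9 - 3*(1/2 + 12*(-5)) = 9 - 3*(1/2 - 60) = 9 - 3*(-119/2) = 9 + 357/2 = 375/2 ≈ 187.50)
O + (202 + 173) = 375/2 + (202 + 173) = 375/2 + 375 = 1125/2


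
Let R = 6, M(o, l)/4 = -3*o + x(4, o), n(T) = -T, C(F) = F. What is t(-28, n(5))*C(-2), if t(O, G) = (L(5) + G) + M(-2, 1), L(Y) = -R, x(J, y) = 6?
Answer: -74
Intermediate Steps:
M(o, l) = 24 - 12*o (M(o, l) = 4*(-3*o + 6) = 4*(6 - 3*o) = 24 - 12*o)
L(Y) = -6 (L(Y) = -1*6 = -6)
t(O, G) = 42 + G (t(O, G) = (-6 + G) + (24 - 12*(-2)) = (-6 + G) + (24 + 24) = (-6 + G) + 48 = 42 + G)
t(-28, n(5))*C(-2) = (42 - 1*5)*(-2) = (42 - 5)*(-2) = 37*(-2) = -74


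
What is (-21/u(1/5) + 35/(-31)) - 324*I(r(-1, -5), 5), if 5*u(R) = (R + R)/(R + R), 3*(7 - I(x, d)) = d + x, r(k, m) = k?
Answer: -60206/31 ≈ -1942.1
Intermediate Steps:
I(x, d) = 7 - d/3 - x/3 (I(x, d) = 7 - (d + x)/3 = 7 + (-d/3 - x/3) = 7 - d/3 - x/3)
u(R) = ⅕ (u(R) = ((R + R)/(R + R))/5 = ((2*R)/((2*R)))/5 = ((2*R)*(1/(2*R)))/5 = (⅕)*1 = ⅕)
(-21/u(1/5) + 35/(-31)) - 324*I(r(-1, -5), 5) = (-21/⅕ + 35/(-31)) - 324*(7 - ⅓*5 - ⅓*(-1)) = (-21*5 + 35*(-1/31)) - 324*(7 - 5/3 + ⅓) = (-105 - 35/31) - 324*17/3 = -3290/31 - 108*17 = -3290/31 - 1836 = -60206/31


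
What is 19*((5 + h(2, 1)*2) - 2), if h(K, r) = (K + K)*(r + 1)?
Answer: 361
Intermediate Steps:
h(K, r) = 2*K*(1 + r) (h(K, r) = (2*K)*(1 + r) = 2*K*(1 + r))
19*((5 + h(2, 1)*2) - 2) = 19*((5 + (2*2*(1 + 1))*2) - 2) = 19*((5 + (2*2*2)*2) - 2) = 19*((5 + 8*2) - 2) = 19*((5 + 16) - 2) = 19*(21 - 2) = 19*19 = 361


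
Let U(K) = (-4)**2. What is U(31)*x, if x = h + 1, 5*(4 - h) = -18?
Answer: 688/5 ≈ 137.60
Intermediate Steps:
h = 38/5 (h = 4 - 1/5*(-18) = 4 + 18/5 = 38/5 ≈ 7.6000)
U(K) = 16
x = 43/5 (x = 38/5 + 1 = 43/5 ≈ 8.6000)
U(31)*x = 16*(43/5) = 688/5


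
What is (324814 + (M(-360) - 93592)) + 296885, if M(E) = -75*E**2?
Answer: -9191893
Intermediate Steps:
(324814 + (M(-360) - 93592)) + 296885 = (324814 + (-75*(-360)**2 - 93592)) + 296885 = (324814 + (-75*129600 - 93592)) + 296885 = (324814 + (-9720000 - 93592)) + 296885 = (324814 - 9813592) + 296885 = -9488778 + 296885 = -9191893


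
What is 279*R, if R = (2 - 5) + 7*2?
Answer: 3069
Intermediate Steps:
R = 11 (R = -3 + 14 = 11)
279*R = 279*11 = 3069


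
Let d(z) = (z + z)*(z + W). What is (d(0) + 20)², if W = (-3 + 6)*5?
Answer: 400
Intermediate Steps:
W = 15 (W = 3*5 = 15)
d(z) = 2*z*(15 + z) (d(z) = (z + z)*(z + 15) = (2*z)*(15 + z) = 2*z*(15 + z))
(d(0) + 20)² = (2*0*(15 + 0) + 20)² = (2*0*15 + 20)² = (0 + 20)² = 20² = 400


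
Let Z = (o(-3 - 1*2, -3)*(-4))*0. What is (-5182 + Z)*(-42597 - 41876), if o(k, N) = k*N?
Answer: 437739086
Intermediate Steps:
o(k, N) = N*k
Z = 0 (Z = (-3*(-3 - 1*2)*(-4))*0 = (-3*(-3 - 2)*(-4))*0 = (-3*(-5)*(-4))*0 = (15*(-4))*0 = -60*0 = 0)
(-5182 + Z)*(-42597 - 41876) = (-5182 + 0)*(-42597 - 41876) = -5182*(-84473) = 437739086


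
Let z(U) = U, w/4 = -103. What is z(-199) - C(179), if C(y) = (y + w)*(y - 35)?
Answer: 33353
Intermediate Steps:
w = -412 (w = 4*(-103) = -412)
C(y) = (-412 + y)*(-35 + y) (C(y) = (y - 412)*(y - 35) = (-412 + y)*(-35 + y))
z(-199) - C(179) = -199 - (14420 + 179² - 447*179) = -199 - (14420 + 32041 - 80013) = -199 - 1*(-33552) = -199 + 33552 = 33353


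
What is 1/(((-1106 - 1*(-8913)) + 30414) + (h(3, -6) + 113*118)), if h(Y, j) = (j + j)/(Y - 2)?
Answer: 1/51543 ≈ 1.9401e-5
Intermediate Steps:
h(Y, j) = 2*j/(-2 + Y) (h(Y, j) = (2*j)/(-2 + Y) = 2*j/(-2 + Y))
1/(((-1106 - 1*(-8913)) + 30414) + (h(3, -6) + 113*118)) = 1/(((-1106 - 1*(-8913)) + 30414) + (2*(-6)/(-2 + 3) + 113*118)) = 1/(((-1106 + 8913) + 30414) + (2*(-6)/1 + 13334)) = 1/((7807 + 30414) + (2*(-6)*1 + 13334)) = 1/(38221 + (-12 + 13334)) = 1/(38221 + 13322) = 1/51543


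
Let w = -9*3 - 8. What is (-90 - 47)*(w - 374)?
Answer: 56033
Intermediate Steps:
w = -35 (w = -27 - 8 = -35)
(-90 - 47)*(w - 374) = (-90 - 47)*(-35 - 374) = -137*(-409) = 56033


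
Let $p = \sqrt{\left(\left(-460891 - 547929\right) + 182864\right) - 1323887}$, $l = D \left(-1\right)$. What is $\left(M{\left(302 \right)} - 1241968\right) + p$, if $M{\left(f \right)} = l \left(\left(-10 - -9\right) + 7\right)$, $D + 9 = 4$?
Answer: $-1241938 + i \sqrt{2149843} \approx -1.2419 \cdot 10^{6} + 1466.2 i$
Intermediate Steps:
$D = -5$ ($D = -9 + 4 = -5$)
$l = 5$ ($l = \left(-5\right) \left(-1\right) = 5$)
$M{\left(f \right)} = 30$ ($M{\left(f \right)} = 5 \left(\left(-10 - -9\right) + 7\right) = 5 \left(\left(-10 + 9\right) + 7\right) = 5 \left(-1 + 7\right) = 5 \cdot 6 = 30$)
$p = i \sqrt{2149843}$ ($p = \sqrt{\left(-1008820 + 182864\right) - 1323887} = \sqrt{-825956 - 1323887} = \sqrt{-2149843} = i \sqrt{2149843} \approx 1466.2 i$)
$\left(M{\left(302 \right)} - 1241968\right) + p = \left(30 - 1241968\right) + i \sqrt{2149843} = -1241938 + i \sqrt{2149843}$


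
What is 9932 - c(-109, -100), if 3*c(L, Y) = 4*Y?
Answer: 30196/3 ≈ 10065.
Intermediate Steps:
c(L, Y) = 4*Y/3 (c(L, Y) = (4*Y)/3 = 4*Y/3)
9932 - c(-109, -100) = 9932 - 4*(-100)/3 = 9932 - 1*(-400/3) = 9932 + 400/3 = 30196/3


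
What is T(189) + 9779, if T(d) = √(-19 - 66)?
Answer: 9779 + I*√85 ≈ 9779.0 + 9.2195*I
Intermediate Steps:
T(d) = I*√85 (T(d) = √(-85) = I*√85)
T(189) + 9779 = I*√85 + 9779 = 9779 + I*√85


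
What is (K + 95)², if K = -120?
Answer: 625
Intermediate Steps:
(K + 95)² = (-120 + 95)² = (-25)² = 625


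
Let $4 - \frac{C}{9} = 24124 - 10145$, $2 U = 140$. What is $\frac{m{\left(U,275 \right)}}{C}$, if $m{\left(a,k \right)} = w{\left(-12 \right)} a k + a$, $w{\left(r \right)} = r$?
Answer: $\frac{46186}{25155} \approx 1.8361$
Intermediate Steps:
$U = 70$ ($U = \frac{1}{2} \cdot 140 = 70$)
$m{\left(a,k \right)} = a - 12 a k$ ($m{\left(a,k \right)} = - 12 a k + a = a - 12 a k$)
$C = -125775$ ($C = 36 - 9 \left(24124 - 10145\right) = 36 - 125811 = -125775$)
$\frac{m{\left(U,275 \right)}}{C} = \frac{70 \left(1 - 3300\right)}{-125775} = 70 \left(1 - 3300\right) \left(- \frac{1}{125775}\right) = 70 \left(-3299\right) \left(- \frac{1}{125775}\right) = \left(-230930\right) \left(- \frac{1}{125775}\right) = \frac{46186}{25155}$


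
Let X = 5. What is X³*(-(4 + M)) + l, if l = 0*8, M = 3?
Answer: -875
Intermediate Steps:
l = 0
X³*(-(4 + M)) + l = 5³*(-(4 + 3)) + 0 = 125*(-1*7) + 0 = 125*(-7) + 0 = -875 + 0 = -875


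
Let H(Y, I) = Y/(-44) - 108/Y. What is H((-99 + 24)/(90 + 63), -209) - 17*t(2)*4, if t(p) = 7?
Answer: -14343023/56100 ≈ -255.67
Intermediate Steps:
H(Y, I) = -108/Y - Y/44 (H(Y, I) = Y*(-1/44) - 108/Y = -Y/44 - 108/Y = -108/Y - Y/44)
H((-99 + 24)/(90 + 63), -209) - 17*t(2)*4 = (-108*(90 + 63)/(-99 + 24) - (-99 + 24)/(44*(90 + 63))) - 17*7*4 = (-108/((-75/153)) - (-75)/(44*153)) - 119*4 = (-108/((-75*1/153)) - (-75)/(44*153)) - 476 = (-108/(-25/51) - 1/44*(-25/51)) - 476 = (-108*(-51/25) + 25/2244) - 476 = (5508/25 + 25/2244) - 476 = 12360577/56100 - 476 = -14343023/56100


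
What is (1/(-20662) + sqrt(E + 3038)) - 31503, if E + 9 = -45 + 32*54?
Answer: -650914987/20662 + 2*sqrt(1178) ≈ -31434.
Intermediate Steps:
E = 1674 (E = -9 + (-45 + 32*54) = -9 + (-45 + 1728) = -9 + 1683 = 1674)
(1/(-20662) + sqrt(E + 3038)) - 31503 = (1/(-20662) + sqrt(1674 + 3038)) - 31503 = (-1/20662 + sqrt(4712)) - 31503 = (-1/20662 + 2*sqrt(1178)) - 31503 = -650914987/20662 + 2*sqrt(1178)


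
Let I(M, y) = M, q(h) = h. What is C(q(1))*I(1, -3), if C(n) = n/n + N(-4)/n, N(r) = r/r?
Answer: 2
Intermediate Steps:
N(r) = 1
C(n) = 1 + 1/n (C(n) = n/n + 1/n = 1 + 1/n)
C(q(1))*I(1, -3) = ((1 + 1)/1)*1 = (1*2)*1 = 2*1 = 2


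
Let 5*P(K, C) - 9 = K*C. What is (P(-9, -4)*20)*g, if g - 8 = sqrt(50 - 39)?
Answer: 1440 + 180*sqrt(11) ≈ 2037.0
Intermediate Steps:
P(K, C) = 9/5 + C*K/5 (P(K, C) = 9/5 + (K*C)/5 = 9/5 + (C*K)/5 = 9/5 + C*K/5)
g = 8 + sqrt(11) (g = 8 + sqrt(50 - 39) = 8 + sqrt(11) ≈ 11.317)
(P(-9, -4)*20)*g = ((9/5 + (1/5)*(-4)*(-9))*20)*(8 + sqrt(11)) = ((9/5 + 36/5)*20)*(8 + sqrt(11)) = (9*20)*(8 + sqrt(11)) = 180*(8 + sqrt(11)) = 1440 + 180*sqrt(11)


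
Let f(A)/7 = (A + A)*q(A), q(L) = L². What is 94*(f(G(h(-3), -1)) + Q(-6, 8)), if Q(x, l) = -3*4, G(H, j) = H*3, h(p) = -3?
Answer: -960492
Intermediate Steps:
G(H, j) = 3*H
Q(x, l) = -12
f(A) = 14*A³ (f(A) = 7*((A + A)*A²) = 7*((2*A)*A²) = 7*(2*A³) = 14*A³)
94*(f(G(h(-3), -1)) + Q(-6, 8)) = 94*(14*(3*(-3))³ - 12) = 94*(14*(-9)³ - 12) = 94*(14*(-729) - 12) = 94*(-10206 - 12) = 94*(-10218) = -960492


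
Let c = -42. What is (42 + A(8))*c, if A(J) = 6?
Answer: -2016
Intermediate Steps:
(42 + A(8))*c = (42 + 6)*(-42) = 48*(-42) = -2016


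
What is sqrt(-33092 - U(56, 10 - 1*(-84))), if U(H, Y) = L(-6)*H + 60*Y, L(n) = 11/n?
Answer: 4*I*sqrt(21729)/3 ≈ 196.54*I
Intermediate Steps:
U(H, Y) = 60*Y - 11*H/6 (U(H, Y) = (11/(-6))*H + 60*Y = (11*(-1/6))*H + 60*Y = -11*H/6 + 60*Y = 60*Y - 11*H/6)
sqrt(-33092 - U(56, 10 - 1*(-84))) = sqrt(-33092 - (60*(10 - 1*(-84)) - 11/6*56)) = sqrt(-33092 - (60*(10 + 84) - 308/3)) = sqrt(-33092 - (60*94 - 308/3)) = sqrt(-33092 - (5640 - 308/3)) = sqrt(-33092 - 1*16612/3) = sqrt(-33092 - 16612/3) = sqrt(-115888/3) = 4*I*sqrt(21729)/3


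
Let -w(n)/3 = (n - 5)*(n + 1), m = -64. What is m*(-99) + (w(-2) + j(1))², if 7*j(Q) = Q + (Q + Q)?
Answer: 331200/49 ≈ 6759.2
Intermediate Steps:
w(n) = -3*(1 + n)*(-5 + n) (w(n) = -3*(n - 5)*(n + 1) = -3*(-5 + n)*(1 + n) = -3*(1 + n)*(-5 + n))
j(Q) = 3*Q/7 (j(Q) = (Q + (Q + Q))/7 = (Q + 2*Q)/7 = (3*Q)/7 = 3*Q/7)
m*(-99) + (w(-2) + j(1))² = -64*(-99) + ((15 - 3*(-2)² + 12*(-2)) + (3/7)*1)² = 6336 + ((15 - 3*4 - 24) + 3/7)² = 6336 + ((15 - 12 - 24) + 3/7)² = 6336 + (-21 + 3/7)² = 6336 + (-144/7)² = 6336 + 20736/49 = 331200/49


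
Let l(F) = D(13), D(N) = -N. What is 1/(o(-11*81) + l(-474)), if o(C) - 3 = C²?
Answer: 1/793871 ≈ 1.2597e-6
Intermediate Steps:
l(F) = -13 (l(F) = -1*13 = -13)
o(C) = 3 + C²
1/(o(-11*81) + l(-474)) = 1/((3 + (-11*81)²) - 13) = 1/((3 + (-891)²) - 13) = 1/((3 + 793881) - 13) = 1/(793884 - 13) = 1/793871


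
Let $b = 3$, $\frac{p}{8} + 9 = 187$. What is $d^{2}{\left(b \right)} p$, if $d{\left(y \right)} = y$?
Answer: $12816$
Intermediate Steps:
$p = 1424$ ($p = -72 + 8 \cdot 187 = -72 + 1496 = 1424$)
$d^{2}{\left(b \right)} p = 3^{2} \cdot 1424 = 9 \cdot 1424 = 12816$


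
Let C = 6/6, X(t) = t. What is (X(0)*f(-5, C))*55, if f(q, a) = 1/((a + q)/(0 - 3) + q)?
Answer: 0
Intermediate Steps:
C = 1 (C = 6*(⅙) = 1)
f(q, a) = 1/(-a/3 + 2*q/3) (f(q, a) = 1/((a + q)/(-3) + q) = 1/((a + q)*(-⅓) + q) = 1/((-a/3 - q/3) + q) = 1/(-a/3 + 2*q/3))
(X(0)*f(-5, C))*55 = (0*(3/(-1*1 + 2*(-5))))*55 = (0*(3/(-1 - 10)))*55 = (0*(3/(-11)))*55 = (0*(3*(-1/11)))*55 = (0*(-3/11))*55 = 0*55 = 0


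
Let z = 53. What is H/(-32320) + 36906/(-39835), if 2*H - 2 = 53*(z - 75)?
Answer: -23392359/25749344 ≈ -0.90846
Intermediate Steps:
H = -582 (H = 1 + (53*(53 - 75))/2 = 1 + (53*(-22))/2 = 1 + (½)*(-1166) = 1 - 583 = -582)
H/(-32320) + 36906/(-39835) = -582/(-32320) + 36906/(-39835) = -582*(-1/32320) + 36906*(-1/39835) = 291/16160 - 36906/39835 = -23392359/25749344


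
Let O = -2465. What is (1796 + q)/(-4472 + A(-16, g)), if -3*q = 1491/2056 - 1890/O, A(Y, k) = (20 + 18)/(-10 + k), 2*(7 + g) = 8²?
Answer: -27299038365/67954307536 ≈ -0.40173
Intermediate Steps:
g = 25 (g = -7 + (½)*8² = -7 + (½)*64 = -7 + 32 = 25)
A(Y, k) = 38/(-10 + k)
q = -504077/1013608 (q = -(1491/2056 - 1890/(-2465))/3 = -(1491*(1/2056) - 1890*(-1/2465))/3 = -(1491/2056 + 378/493)/3 = -⅓*1512231/1013608 = -504077/1013608 ≈ -0.49731)
(1796 + q)/(-4472 + A(-16, g)) = (1796 - 504077/1013608)/(-4472 + 38/(-10 + 25)) = 1819935891/(1013608*(-4472 + 38/15)) = 1819935891/(1013608*(-67042/15)) = (1819935891/1013608)*(-15/67042) = -27299038365/67954307536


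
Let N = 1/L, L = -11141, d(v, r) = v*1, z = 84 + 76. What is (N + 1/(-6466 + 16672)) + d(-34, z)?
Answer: -3865970629/113705046 ≈ -34.000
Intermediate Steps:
z = 160
d(v, r) = v
N = -1/11141 (N = 1/(-11141) = -1/11141 ≈ -8.9759e-5)
(N + 1/(-6466 + 16672)) + d(-34, z) = (-1/11141 + 1/(-6466 + 16672)) - 34 = (-1/11141 + 1/10206) - 34 = 935/113705046 - 34 = -3865970629/113705046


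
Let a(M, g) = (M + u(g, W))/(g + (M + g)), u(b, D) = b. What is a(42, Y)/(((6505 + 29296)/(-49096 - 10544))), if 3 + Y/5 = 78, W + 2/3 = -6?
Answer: -345415/393811 ≈ -0.87711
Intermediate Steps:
W = -20/3 (W = -2/3 - 6 = -20/3 ≈ -6.6667)
Y = 375 (Y = -15 + 5*78 = -15 + 390 = 375)
a(M, g) = (M + g)/(M + 2*g) (a(M, g) = (M + g)/(g + (M + g)) = (M + g)/(M + 2*g))
a(42, Y)/(((6505 + 29296)/(-49096 - 10544))) = ((42 + 375)/(42 + 2*375))/(((6505 + 29296)/(-49096 - 10544))) = (417/(42 + 750))/((35801/(-59640))) = (417/792)/((35801*(-1/59640))) = ((1/792)*417)/(-35801/59640) = (139/264)*(-59640/35801) = -345415/393811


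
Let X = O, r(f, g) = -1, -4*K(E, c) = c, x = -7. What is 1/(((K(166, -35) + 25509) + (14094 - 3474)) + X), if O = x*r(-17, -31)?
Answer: 4/144579 ≈ 2.7667e-5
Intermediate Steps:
K(E, c) = -c/4
O = 7 (O = -7*(-1) = 7)
X = 7
1/(((K(166, -35) + 25509) + (14094 - 3474)) + X) = 1/(((-1/4*(-35) + 25509) + (14094 - 3474)) + 7) = 1/(((35/4 + 25509) + 10620) + 7) = 1/((102071/4 + 10620) + 7) = 1/(144551/4 + 7) = 1/(144579/4) = 4/144579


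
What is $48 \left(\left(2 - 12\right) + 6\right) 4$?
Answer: $-768$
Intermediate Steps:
$48 \left(\left(2 - 12\right) + 6\right) 4 = 48 \left(-10 + 6\right) 4 = 48 \left(\left(-4\right) 4\right) = 48 \left(-16\right) = -768$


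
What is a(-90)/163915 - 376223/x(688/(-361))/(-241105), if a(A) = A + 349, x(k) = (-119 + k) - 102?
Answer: -3447475844758/636038661305835 ≈ -0.0054202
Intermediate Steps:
x(k) = -221 + k
a(A) = 349 + A
a(-90)/163915 - 376223/x(688/(-361))/(-241105) = (349 - 90)/163915 - 376223/(-221 + 688/(-361))/(-241105) = 259*(1/163915) - 376223/(-221 + 688*(-1/361))*(-1/241105) = 259/163915 - 376223/(-221 - 688/361)*(-1/241105) = 259/163915 - 376223/(-80469/361)*(-1/241105) = 259/163915 - 376223*(-361/80469)*(-1/241105) = 259/163915 + (135816503/80469)*(-1/241105) = 259/163915 - 135816503/19401478245 = -3447475844758/636038661305835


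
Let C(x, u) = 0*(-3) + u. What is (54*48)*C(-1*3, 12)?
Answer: 31104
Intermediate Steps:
C(x, u) = u (C(x, u) = 0 + u = u)
(54*48)*C(-1*3, 12) = (54*48)*12 = 2592*12 = 31104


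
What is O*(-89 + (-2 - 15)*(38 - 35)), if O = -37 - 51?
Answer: 12320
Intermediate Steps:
O = -88
O*(-89 + (-2 - 15)*(38 - 35)) = -88*(-89 + (-2 - 15)*(38 - 35)) = -88*(-89 - 17*3) = -88*(-89 - 51) = -88*(-140) = 12320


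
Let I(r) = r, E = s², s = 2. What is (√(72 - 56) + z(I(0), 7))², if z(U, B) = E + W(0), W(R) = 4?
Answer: 144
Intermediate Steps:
E = 4 (E = 2² = 4)
z(U, B) = 8 (z(U, B) = 4 + 4 = 8)
(√(72 - 56) + z(I(0), 7))² = (√(72 - 56) + 8)² = (√16 + 8)² = (4 + 8)² = 12² = 144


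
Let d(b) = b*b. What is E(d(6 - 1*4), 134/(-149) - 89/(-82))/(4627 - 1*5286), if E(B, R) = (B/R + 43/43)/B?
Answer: -51145/5991628 ≈ -0.0085361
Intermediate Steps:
d(b) = b²
E(B, R) = (1 + B/R)/B (E(B, R) = (B/R + 43*(1/43))/B = (B/R + 1)/B = (1 + B/R)/B)
E(d(6 - 1*4), 134/(-149) - 89/(-82))/(4627 - 1*5286) = (((6 - 1*4)² + (134/(-149) - 89/(-82)))/(((6 - 1*4)²)*(134/(-149) - 89/(-82))))/(4627 - 1*5286) = (((6 - 4)² + (134*(-1/149) - 89*(-1/82)))/(((6 - 4)²)*(134*(-1/149) - 89*(-1/82))))/(4627 - 5286) = ((2² + (-134/149 + 89/82))/((2²)*(-134/149 + 89/82)))/(-659) = ((4 + 2273/12218)/(4*(2273/12218)))*(-1/659) = ((¼)*(12218/2273)*(51145/12218))*(-1/659) = (51145/9092)*(-1/659) = -51145/5991628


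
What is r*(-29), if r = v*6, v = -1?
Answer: 174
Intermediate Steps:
r = -6 (r = -1*6 = -6)
r*(-29) = -6*(-29) = 174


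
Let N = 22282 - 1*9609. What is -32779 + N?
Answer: -20106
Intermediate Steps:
N = 12673 (N = 22282 - 9609 = 12673)
-32779 + N = -32779 + 12673 = -20106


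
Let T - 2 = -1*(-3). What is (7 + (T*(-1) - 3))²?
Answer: 1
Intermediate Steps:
T = 5 (T = 2 - 1*(-3) = 2 + 3 = 5)
(7 + (T*(-1) - 3))² = (7 + (5*(-1) - 3))² = (7 + (-5 - 3))² = (7 - 8)² = (-1)² = 1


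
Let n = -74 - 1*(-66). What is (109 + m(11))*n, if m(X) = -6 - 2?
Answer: -808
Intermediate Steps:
m(X) = -8
n = -8 (n = -74 + 66 = -8)
(109 + m(11))*n = (109 - 8)*(-8) = 101*(-8) = -808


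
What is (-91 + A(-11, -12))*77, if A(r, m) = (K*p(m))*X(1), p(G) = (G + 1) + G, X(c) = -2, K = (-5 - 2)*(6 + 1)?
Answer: -180565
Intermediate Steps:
K = -49 (K = -7*7 = -49)
p(G) = 1 + 2*G (p(G) = (1 + G) + G = 1 + 2*G)
A(r, m) = 98 + 196*m (A(r, m) = -49*(1 + 2*m)*(-2) = (-49 - 98*m)*(-2) = 98 + 196*m)
(-91 + A(-11, -12))*77 = (-91 + (98 + 196*(-12)))*77 = (-91 + (98 - 2352))*77 = (-91 - 2254)*77 = -2345*77 = -180565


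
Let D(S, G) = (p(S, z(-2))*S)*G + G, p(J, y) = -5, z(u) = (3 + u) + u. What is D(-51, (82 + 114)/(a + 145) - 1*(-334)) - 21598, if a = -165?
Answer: 306986/5 ≈ 61397.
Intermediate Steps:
z(u) = 3 + 2*u
D(S, G) = G - 5*G*S (D(S, G) = (-5*S)*G + G = -5*G*S + G = G - 5*G*S)
D(-51, (82 + 114)/(a + 145) - 1*(-334)) - 21598 = ((82 + 114)/(-165 + 145) - 1*(-334))*(1 - 5*(-51)) - 21598 = (196/(-20) + 334)*(1 + 255) - 21598 = (196*(-1/20) + 334)*256 - 21598 = (-49/5 + 334)*256 - 21598 = (1621/5)*256 - 21598 = 414976/5 - 21598 = 306986/5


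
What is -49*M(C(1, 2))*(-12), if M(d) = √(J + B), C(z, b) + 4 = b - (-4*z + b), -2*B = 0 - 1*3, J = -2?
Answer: 294*I*√2 ≈ 415.78*I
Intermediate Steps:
B = 3/2 (B = -(0 - 1*3)/2 = -(0 - 3)/2 = -½*(-3) = 3/2 ≈ 1.5000)
C(z, b) = -4 + 4*z (C(z, b) = -4 + (b - (-4*z + b)) = -4 + (b - (b - 4*z)) = -4 + (b + (-b + 4*z)) = -4 + 4*z)
M(d) = I*√2/2 (M(d) = √(-2 + 3/2) = √(-½) = I*√2/2)
-49*M(C(1, 2))*(-12) = -49*I*√2/2*(-12) = 294*I*√2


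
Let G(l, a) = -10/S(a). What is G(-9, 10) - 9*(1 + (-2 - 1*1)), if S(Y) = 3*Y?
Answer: 53/3 ≈ 17.667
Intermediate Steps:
G(l, a) = -10/(3*a) (G(l, a) = -10*1/(3*a) = -10/(3*a))
G(-9, 10) - 9*(1 + (-2 - 1*1)) = -10/3/10 - 9*(1 + (-2 - 1*1)) = -10/3*⅒ - 9*(1 + (-2 - 1)) = -⅓ - 9*(1 - 3) = -⅓ - 9*(-2) = -⅓ - 1*(-18) = -⅓ + 18 = 53/3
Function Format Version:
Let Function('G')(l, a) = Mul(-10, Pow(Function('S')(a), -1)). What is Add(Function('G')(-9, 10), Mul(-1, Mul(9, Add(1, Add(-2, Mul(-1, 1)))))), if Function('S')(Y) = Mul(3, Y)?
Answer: Rational(53, 3) ≈ 17.667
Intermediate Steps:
Function('G')(l, a) = Mul(Rational(-10, 3), Pow(a, -1)) (Function('G')(l, a) = Mul(-10, Pow(Mul(3, a), -1)) = Mul(-10, Mul(Rational(1, 3), Pow(a, -1))) = Mul(Rational(-10, 3), Pow(a, -1)))
Add(Function('G')(-9, 10), Mul(-1, Mul(9, Add(1, Add(-2, Mul(-1, 1)))))) = Add(Mul(Rational(-10, 3), Pow(10, -1)), Mul(-1, Mul(9, Add(1, Add(-2, Mul(-1, 1)))))) = Add(Mul(Rational(-10, 3), Rational(1, 10)), Mul(-1, Mul(9, Add(1, Add(-2, -1))))) = Add(Rational(-1, 3), Mul(-1, Mul(9, Add(1, -3)))) = Add(Rational(-1, 3), Mul(-1, Mul(9, -2))) = Add(Rational(-1, 3), Mul(-1, -18)) = Add(Rational(-1, 3), 18) = Rational(53, 3)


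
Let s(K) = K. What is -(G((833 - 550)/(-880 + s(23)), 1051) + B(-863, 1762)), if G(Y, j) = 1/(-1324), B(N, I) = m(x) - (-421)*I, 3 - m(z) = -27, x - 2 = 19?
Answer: -982185567/1324 ≈ -7.4183e+5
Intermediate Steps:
x = 21 (x = 2 + 19 = 21)
m(z) = 30 (m(z) = 3 - 1*(-27) = 3 + 27 = 30)
B(N, I) = 30 + 421*I (B(N, I) = 30 - (-421)*I = 30 + 421*I)
G(Y, j) = -1/1324
-(G((833 - 550)/(-880 + s(23)), 1051) + B(-863, 1762)) = -(-1/1324 + (30 + 421*1762)) = -(-1/1324 + (30 + 741802)) = -(-1/1324 + 741832) = -1*982185567/1324 = -982185567/1324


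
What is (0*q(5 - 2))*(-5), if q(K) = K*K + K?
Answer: 0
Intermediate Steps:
q(K) = K + K² (q(K) = K² + K = K + K²)
(0*q(5 - 2))*(-5) = (0*((5 - 2)*(1 + (5 - 2))))*(-5) = (0*(3*(1 + 3)))*(-5) = (0*(3*4))*(-5) = (0*12)*(-5) = 0*(-5) = 0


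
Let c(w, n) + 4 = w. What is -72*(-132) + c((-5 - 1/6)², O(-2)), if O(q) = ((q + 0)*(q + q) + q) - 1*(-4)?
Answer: 342961/36 ≈ 9526.7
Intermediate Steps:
O(q) = 4 + q + 2*q² (O(q) = (q*(2*q) + q) + 4 = (2*q² + q) + 4 = (q + 2*q²) + 4 = 4 + q + 2*q²)
c(w, n) = -4 + w
-72*(-132) + c((-5 - 1/6)², O(-2)) = -72*(-132) + (-4 + (-5 - 1/6)²) = 9504 + (-4 + (-5 - 1*⅙)²) = 9504 + (-4 + (-5 - ⅙)²) = 9504 + (-4 + (-31/6)²) = 9504 + (-4 + 961/36) = 9504 + 817/36 = 342961/36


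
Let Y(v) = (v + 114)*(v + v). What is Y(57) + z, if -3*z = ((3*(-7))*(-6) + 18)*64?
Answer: 16422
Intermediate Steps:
Y(v) = 2*v*(114 + v) (Y(v) = (114 + v)*(2*v) = 2*v*(114 + v))
z = -3072 (z = -((3*(-7))*(-6) + 18)*64/3 = -(-21*(-6) + 18)*64/3 = -(126 + 18)*64/3 = -48*64 = -⅓*9216 = -3072)
Y(57) + z = 2*57*(114 + 57) - 3072 = 2*57*171 - 3072 = 19494 - 3072 = 16422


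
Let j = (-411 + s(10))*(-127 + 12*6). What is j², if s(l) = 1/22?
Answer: 2043492025/4 ≈ 5.1087e+8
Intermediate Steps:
s(l) = 1/22
j = 45205/2 (j = (-411 + 1/22)*(-127 + 12*6) = -9041*(-127 + 72)/22 = -9041/22*(-55) = 45205/2 ≈ 22603.)
j² = (45205/2)² = 2043492025/4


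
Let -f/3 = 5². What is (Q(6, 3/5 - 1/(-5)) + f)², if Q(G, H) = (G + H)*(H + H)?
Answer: 2569609/625 ≈ 4111.4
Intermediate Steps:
f = -75 (f = -3*5² = -3*25 = -75)
Q(G, H) = 2*H*(G + H) (Q(G, H) = (G + H)*(2*H) = 2*H*(G + H))
(Q(6, 3/5 - 1/(-5)) + f)² = (2*(3/5 - 1/(-5))*(6 + (3/5 - 1/(-5))) - 75)² = (2*(3*(⅕) - 1*(-⅕))*(6 + (3*(⅕) - 1*(-⅕))) - 75)² = (2*(⅗ + ⅕)*(6 + (⅗ + ⅕)) - 75)² = (2*(⅘)*(6 + ⅘) - 75)² = (2*(⅘)*(34/5) - 75)² = (272/25 - 75)² = (-1603/25)² = 2569609/625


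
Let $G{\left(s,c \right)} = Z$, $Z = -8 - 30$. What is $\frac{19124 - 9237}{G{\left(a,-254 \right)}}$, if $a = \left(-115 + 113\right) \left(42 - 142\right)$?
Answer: $- \frac{9887}{38} \approx -260.18$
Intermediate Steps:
$Z = -38$ ($Z = -8 - 30 = -38$)
$a = 200$ ($a = \left(-2\right) \left(-100\right) = 200$)
$G{\left(s,c \right)} = -38$
$\frac{19124 - 9237}{G{\left(a,-254 \right)}} = \frac{19124 - 9237}{-38} = \left(19124 - 9237\right) \left(- \frac{1}{38}\right) = 9887 \left(- \frac{1}{38}\right) = - \frac{9887}{38}$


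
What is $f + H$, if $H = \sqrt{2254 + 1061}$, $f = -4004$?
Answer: $-4004 + \sqrt{3315} \approx -3946.4$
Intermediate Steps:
$H = \sqrt{3315} \approx 57.576$
$f + H = -4004 + \sqrt{3315}$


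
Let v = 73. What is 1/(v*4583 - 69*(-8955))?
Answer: 1/952454 ≈ 1.0499e-6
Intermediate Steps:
1/(v*4583 - 69*(-8955)) = 1/(73*4583 - 69*(-8955)) = 1/(334559 + 617895) = 1/952454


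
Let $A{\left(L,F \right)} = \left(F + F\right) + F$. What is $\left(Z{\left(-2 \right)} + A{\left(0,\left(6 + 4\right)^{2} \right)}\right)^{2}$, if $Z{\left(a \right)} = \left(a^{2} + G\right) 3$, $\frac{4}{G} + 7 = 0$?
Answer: $\frac{4717584}{49} \approx 96277.0$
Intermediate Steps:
$A{\left(L,F \right)} = 3 F$ ($A{\left(L,F \right)} = 2 F + F = 3 F$)
$G = - \frac{4}{7}$ ($G = \frac{4}{-7 + 0} = \frac{4}{-7} = 4 \left(- \frac{1}{7}\right) = - \frac{4}{7} \approx -0.57143$)
$Z{\left(a \right)} = - \frac{12}{7} + 3 a^{2}$ ($Z{\left(a \right)} = \left(a^{2} - \frac{4}{7}\right) 3 = \left(- \frac{4}{7} + a^{2}\right) 3 = - \frac{12}{7} + 3 a^{2}$)
$\left(Z{\left(-2 \right)} + A{\left(0,\left(6 + 4\right)^{2} \right)}\right)^{2} = \left(\left(- \frac{12}{7} + 3 \left(-2\right)^{2}\right) + 3 \left(6 + 4\right)^{2}\right)^{2} = \left(\left(- \frac{12}{7} + 3 \cdot 4\right) + 3 \cdot 10^{2}\right)^{2} = \left(\left(- \frac{12}{7} + 12\right) + 3 \cdot 100\right)^{2} = \left(\frac{72}{7} + 300\right)^{2} = \left(\frac{2172}{7}\right)^{2} = \frac{4717584}{49}$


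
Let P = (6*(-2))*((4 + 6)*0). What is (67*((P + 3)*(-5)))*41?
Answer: -41205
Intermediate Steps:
P = 0 (P = -120*0 = -12*0 = 0)
(67*((P + 3)*(-5)))*41 = (67*((0 + 3)*(-5)))*41 = (67*(3*(-5)))*41 = (67*(-15))*41 = -1005*41 = -41205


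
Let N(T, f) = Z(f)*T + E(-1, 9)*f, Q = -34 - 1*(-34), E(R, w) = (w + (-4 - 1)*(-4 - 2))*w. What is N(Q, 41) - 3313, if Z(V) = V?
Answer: 11078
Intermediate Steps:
E(R, w) = w*(30 + w) (E(R, w) = (w - 5*(-6))*w = (w + 30)*w = (30 + w)*w = w*(30 + w))
Q = 0 (Q = -34 + 34 = 0)
N(T, f) = 351*f + T*f (N(T, f) = f*T + (9*(30 + 9))*f = T*f + (9*39)*f = T*f + 351*f = 351*f + T*f)
N(Q, 41) - 3313 = 41*(351 + 0) - 3313 = 41*351 - 3313 = 14391 - 3313 = 11078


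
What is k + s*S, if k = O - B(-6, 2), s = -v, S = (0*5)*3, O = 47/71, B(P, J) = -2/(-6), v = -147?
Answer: 70/213 ≈ 0.32864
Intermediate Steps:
B(P, J) = 1/3 (B(P, J) = -2*(-1/6) = 1/3)
O = 47/71 (O = 47*(1/71) = 47/71 ≈ 0.66197)
S = 0 (S = 0*3 = 0)
s = 147 (s = -1*(-147) = 147)
k = 70/213 (k = 47/71 - 1*1/3 = 47/71 - 1/3 = 70/213 ≈ 0.32864)
k + s*S = 70/213 + 147*0 = 70/213 + 0 = 70/213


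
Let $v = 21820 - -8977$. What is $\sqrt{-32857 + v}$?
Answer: $2 i \sqrt{515} \approx 45.387 i$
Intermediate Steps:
$v = 30797$ ($v = 21820 + 8977 = 30797$)
$\sqrt{-32857 + v} = \sqrt{-32857 + 30797} = \sqrt{-2060} = 2 i \sqrt{515}$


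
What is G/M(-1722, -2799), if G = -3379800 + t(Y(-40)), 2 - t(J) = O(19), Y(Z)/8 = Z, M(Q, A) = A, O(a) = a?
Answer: 3379817/2799 ≈ 1207.5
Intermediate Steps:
Y(Z) = 8*Z
t(J) = -17 (t(J) = 2 - 1*19 = 2 - 19 = -17)
G = -3379817 (G = -3379800 - 17 = -3379817)
G/M(-1722, -2799) = -3379817/(-2799) = -3379817*(-1/2799) = 3379817/2799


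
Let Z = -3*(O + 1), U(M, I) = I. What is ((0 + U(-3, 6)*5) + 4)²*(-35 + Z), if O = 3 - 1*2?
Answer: -47396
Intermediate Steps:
O = 1 (O = 3 - 2 = 1)
Z = -6 (Z = -3*(1 + 1) = -3*2 = -6)
((0 + U(-3, 6)*5) + 4)²*(-35 + Z) = ((0 + 6*5) + 4)²*(-35 - 6) = ((0 + 30) + 4)²*(-41) = (30 + 4)²*(-41) = 34²*(-41) = 1156*(-41) = -47396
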